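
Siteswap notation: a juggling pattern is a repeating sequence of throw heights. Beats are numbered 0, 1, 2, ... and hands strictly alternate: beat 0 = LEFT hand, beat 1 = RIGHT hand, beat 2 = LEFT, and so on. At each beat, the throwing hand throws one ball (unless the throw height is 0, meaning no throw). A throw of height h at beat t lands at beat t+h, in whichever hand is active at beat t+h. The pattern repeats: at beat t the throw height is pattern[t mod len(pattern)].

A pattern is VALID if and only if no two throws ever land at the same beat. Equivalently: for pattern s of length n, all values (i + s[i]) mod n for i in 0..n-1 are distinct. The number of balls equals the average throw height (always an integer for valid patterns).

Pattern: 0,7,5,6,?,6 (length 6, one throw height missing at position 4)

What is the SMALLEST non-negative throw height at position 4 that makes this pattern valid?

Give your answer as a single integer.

i=0: (0 + 0) mod 6 = 0
i=1: (1 + 7) mod 6 = 2
i=2: (2 + 5) mod 6 = 1
i=3: (3 + 6) mod 6 = 3
i=4: s[i]=? (unknown)
i=5: (5 + 6) mod 6 = 5
Known residues: [0, 1, 2, 3, 5]; need a permutation of 0..5, so missing residue r = 4
Need (4 + s) mod 6 = 4; smallest s = (4 - 4) mod 6 = 0

Answer: 0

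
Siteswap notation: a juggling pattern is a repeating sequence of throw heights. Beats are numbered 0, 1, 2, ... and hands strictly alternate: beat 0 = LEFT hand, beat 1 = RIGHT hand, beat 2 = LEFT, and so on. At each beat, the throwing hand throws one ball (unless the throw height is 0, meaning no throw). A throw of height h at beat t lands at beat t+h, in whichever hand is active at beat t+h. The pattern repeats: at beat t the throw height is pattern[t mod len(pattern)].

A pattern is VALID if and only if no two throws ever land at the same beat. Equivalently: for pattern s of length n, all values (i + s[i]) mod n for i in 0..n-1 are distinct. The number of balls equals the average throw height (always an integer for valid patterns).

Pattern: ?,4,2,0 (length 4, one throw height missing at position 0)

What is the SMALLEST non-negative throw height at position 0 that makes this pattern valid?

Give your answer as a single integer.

Answer: 2

Derivation:
i=0: s[i]=? (unknown)
i=1: (1 + 4) mod 4 = 1
i=2: (2 + 2) mod 4 = 0
i=3: (3 + 0) mod 4 = 3
Known residues: [0, 1, 3]; need a permutation of 0..3, so missing residue r = 2
Need (0 + s) mod 4 = 2; smallest s = (2 - 0) mod 4 = 2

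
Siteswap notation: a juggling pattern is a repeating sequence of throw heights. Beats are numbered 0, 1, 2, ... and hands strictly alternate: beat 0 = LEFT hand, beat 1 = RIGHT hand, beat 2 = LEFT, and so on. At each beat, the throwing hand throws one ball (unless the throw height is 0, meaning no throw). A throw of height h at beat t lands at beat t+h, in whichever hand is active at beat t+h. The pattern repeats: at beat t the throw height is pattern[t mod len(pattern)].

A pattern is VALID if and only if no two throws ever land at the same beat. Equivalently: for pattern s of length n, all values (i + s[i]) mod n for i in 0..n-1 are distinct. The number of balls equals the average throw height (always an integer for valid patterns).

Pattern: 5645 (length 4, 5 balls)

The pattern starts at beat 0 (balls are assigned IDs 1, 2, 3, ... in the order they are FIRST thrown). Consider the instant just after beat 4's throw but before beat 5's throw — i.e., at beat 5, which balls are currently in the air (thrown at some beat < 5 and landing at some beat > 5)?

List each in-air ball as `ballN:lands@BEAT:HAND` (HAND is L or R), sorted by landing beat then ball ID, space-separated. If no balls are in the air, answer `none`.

Beat 0 (L): throw ball1 h=5 -> lands@5:R; in-air after throw: [b1@5:R]
Beat 1 (R): throw ball2 h=6 -> lands@7:R; in-air after throw: [b1@5:R b2@7:R]
Beat 2 (L): throw ball3 h=4 -> lands@6:L; in-air after throw: [b1@5:R b3@6:L b2@7:R]
Beat 3 (R): throw ball4 h=5 -> lands@8:L; in-air after throw: [b1@5:R b3@6:L b2@7:R b4@8:L]
Beat 4 (L): throw ball5 h=5 -> lands@9:R; in-air after throw: [b1@5:R b3@6:L b2@7:R b4@8:L b5@9:R]
Beat 5 (R): throw ball1 h=6 -> lands@11:R; in-air after throw: [b3@6:L b2@7:R b4@8:L b5@9:R b1@11:R]

Answer: ball3:lands@6:L ball2:lands@7:R ball4:lands@8:L ball5:lands@9:R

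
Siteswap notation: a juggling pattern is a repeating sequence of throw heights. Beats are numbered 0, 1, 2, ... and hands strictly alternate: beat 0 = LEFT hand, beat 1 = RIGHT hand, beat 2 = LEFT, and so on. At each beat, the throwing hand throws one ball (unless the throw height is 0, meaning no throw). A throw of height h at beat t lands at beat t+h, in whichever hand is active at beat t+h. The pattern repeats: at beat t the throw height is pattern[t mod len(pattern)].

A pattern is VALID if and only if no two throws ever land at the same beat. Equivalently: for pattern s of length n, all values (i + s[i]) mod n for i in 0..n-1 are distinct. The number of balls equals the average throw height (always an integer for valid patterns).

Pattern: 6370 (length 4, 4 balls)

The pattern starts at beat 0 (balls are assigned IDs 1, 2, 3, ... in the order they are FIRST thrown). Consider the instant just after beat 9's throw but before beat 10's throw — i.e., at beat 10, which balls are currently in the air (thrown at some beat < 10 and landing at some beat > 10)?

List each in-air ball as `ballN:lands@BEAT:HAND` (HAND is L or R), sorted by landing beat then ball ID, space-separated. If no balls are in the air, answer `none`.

Answer: ball3:lands@12:L ball1:lands@13:R ball4:lands@14:L

Derivation:
Beat 0 (L): throw ball1 h=6 -> lands@6:L; in-air after throw: [b1@6:L]
Beat 1 (R): throw ball2 h=3 -> lands@4:L; in-air after throw: [b2@4:L b1@6:L]
Beat 2 (L): throw ball3 h=7 -> lands@9:R; in-air after throw: [b2@4:L b1@6:L b3@9:R]
Beat 4 (L): throw ball2 h=6 -> lands@10:L; in-air after throw: [b1@6:L b3@9:R b2@10:L]
Beat 5 (R): throw ball4 h=3 -> lands@8:L; in-air after throw: [b1@6:L b4@8:L b3@9:R b2@10:L]
Beat 6 (L): throw ball1 h=7 -> lands@13:R; in-air after throw: [b4@8:L b3@9:R b2@10:L b1@13:R]
Beat 8 (L): throw ball4 h=6 -> lands@14:L; in-air after throw: [b3@9:R b2@10:L b1@13:R b4@14:L]
Beat 9 (R): throw ball3 h=3 -> lands@12:L; in-air after throw: [b2@10:L b3@12:L b1@13:R b4@14:L]
Beat 10 (L): throw ball2 h=7 -> lands@17:R; in-air after throw: [b3@12:L b1@13:R b4@14:L b2@17:R]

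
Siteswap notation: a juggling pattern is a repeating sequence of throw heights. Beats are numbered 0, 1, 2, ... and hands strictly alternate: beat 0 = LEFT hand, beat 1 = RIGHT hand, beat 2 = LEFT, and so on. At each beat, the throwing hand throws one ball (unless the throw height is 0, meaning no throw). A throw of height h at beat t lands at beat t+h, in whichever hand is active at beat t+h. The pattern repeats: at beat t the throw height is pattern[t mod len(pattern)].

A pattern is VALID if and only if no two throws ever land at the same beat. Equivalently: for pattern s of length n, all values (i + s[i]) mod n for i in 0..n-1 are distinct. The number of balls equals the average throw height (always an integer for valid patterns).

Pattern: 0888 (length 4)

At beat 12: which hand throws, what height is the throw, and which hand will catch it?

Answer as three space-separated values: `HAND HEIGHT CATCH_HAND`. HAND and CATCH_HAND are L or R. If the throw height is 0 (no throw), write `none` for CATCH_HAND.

Answer: L 0 none

Derivation:
Beat 12: 12 mod 2 = 0, so hand = L
Throw height = pattern[12 mod 4] = pattern[0] = 0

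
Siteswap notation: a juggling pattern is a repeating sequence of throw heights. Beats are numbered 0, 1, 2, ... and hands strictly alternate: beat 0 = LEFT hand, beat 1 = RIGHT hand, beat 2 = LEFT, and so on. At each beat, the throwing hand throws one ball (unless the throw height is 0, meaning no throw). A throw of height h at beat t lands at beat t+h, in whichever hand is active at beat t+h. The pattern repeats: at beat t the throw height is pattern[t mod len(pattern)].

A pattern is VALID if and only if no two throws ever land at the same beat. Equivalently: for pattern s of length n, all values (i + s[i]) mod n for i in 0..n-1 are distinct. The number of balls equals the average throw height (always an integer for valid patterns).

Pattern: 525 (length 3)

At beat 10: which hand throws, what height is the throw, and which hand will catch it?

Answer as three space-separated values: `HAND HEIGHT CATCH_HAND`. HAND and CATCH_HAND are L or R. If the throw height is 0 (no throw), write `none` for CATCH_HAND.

Answer: L 2 L

Derivation:
Beat 10: 10 mod 2 = 0, so hand = L
Throw height = pattern[10 mod 3] = pattern[1] = 2
Lands at beat 10+2=12, 12 mod 2 = 0, so catch hand = L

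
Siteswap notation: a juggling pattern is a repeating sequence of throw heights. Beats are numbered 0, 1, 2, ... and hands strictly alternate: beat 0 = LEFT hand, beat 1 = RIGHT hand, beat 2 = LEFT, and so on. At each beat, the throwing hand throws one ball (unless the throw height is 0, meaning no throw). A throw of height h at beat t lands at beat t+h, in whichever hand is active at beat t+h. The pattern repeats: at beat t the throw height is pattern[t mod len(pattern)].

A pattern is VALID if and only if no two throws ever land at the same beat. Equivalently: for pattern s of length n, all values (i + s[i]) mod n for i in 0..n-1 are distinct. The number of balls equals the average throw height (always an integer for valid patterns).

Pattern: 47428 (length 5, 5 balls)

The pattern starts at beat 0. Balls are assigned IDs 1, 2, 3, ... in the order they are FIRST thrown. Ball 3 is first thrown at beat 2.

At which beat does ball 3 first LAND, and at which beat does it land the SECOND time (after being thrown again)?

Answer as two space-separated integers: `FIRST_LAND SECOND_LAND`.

Answer: 6 13

Derivation:
Beat 0 (L): throw ball1 h=4 -> lands@4:L; in-air after throw: [b1@4:L]
Beat 1 (R): throw ball2 h=7 -> lands@8:L; in-air after throw: [b1@4:L b2@8:L]
Beat 2 (L): throw ball3 h=4 -> lands@6:L; in-air after throw: [b1@4:L b3@6:L b2@8:L]
Beat 3 (R): throw ball4 h=2 -> lands@5:R; in-air after throw: [b1@4:L b4@5:R b3@6:L b2@8:L]
Beat 4 (L): throw ball1 h=8 -> lands@12:L; in-air after throw: [b4@5:R b3@6:L b2@8:L b1@12:L]
Beat 5 (R): throw ball4 h=4 -> lands@9:R; in-air after throw: [b3@6:L b2@8:L b4@9:R b1@12:L]
Beat 6 (L): throw ball3 h=7 -> lands@13:R; in-air after throw: [b2@8:L b4@9:R b1@12:L b3@13:R]
Beat 7 (R): throw ball5 h=4 -> lands@11:R; in-air after throw: [b2@8:L b4@9:R b5@11:R b1@12:L b3@13:R]
Beat 8 (L): throw ball2 h=2 -> lands@10:L; in-air after throw: [b4@9:R b2@10:L b5@11:R b1@12:L b3@13:R]
Beat 9 (R): throw ball4 h=8 -> lands@17:R; in-air after throw: [b2@10:L b5@11:R b1@12:L b3@13:R b4@17:R]
Beat 10 (L): throw ball2 h=4 -> lands@14:L; in-air after throw: [b5@11:R b1@12:L b3@13:R b2@14:L b4@17:R]
Beat 11 (R): throw ball5 h=7 -> lands@18:L; in-air after throw: [b1@12:L b3@13:R b2@14:L b4@17:R b5@18:L]
Beat 12 (L): throw ball1 h=4 -> lands@16:L; in-air after throw: [b3@13:R b2@14:L b1@16:L b4@17:R b5@18:L]
Beat 13 (R): throw ball3 h=2 -> lands@15:R; in-air after throw: [b2@14:L b3@15:R b1@16:L b4@17:R b5@18:L]
Ball 3: thrown@2 h=4 -> first land @6; rethrown@6 h=7 -> second land @13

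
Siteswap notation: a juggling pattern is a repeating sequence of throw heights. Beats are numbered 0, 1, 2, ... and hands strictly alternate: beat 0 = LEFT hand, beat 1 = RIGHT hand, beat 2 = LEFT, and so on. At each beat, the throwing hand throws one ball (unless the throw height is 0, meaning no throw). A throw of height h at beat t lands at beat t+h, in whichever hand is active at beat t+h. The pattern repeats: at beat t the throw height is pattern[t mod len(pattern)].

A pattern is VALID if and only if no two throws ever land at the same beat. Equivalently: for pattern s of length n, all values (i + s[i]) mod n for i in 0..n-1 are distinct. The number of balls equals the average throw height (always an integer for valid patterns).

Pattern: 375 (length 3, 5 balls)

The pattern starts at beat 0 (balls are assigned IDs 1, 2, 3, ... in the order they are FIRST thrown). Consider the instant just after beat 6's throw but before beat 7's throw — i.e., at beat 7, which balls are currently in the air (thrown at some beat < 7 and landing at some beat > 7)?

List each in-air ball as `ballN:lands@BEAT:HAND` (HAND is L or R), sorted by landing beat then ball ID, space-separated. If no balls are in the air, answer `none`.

Beat 0 (L): throw ball1 h=3 -> lands@3:R; in-air after throw: [b1@3:R]
Beat 1 (R): throw ball2 h=7 -> lands@8:L; in-air after throw: [b1@3:R b2@8:L]
Beat 2 (L): throw ball3 h=5 -> lands@7:R; in-air after throw: [b1@3:R b3@7:R b2@8:L]
Beat 3 (R): throw ball1 h=3 -> lands@6:L; in-air after throw: [b1@6:L b3@7:R b2@8:L]
Beat 4 (L): throw ball4 h=7 -> lands@11:R; in-air after throw: [b1@6:L b3@7:R b2@8:L b4@11:R]
Beat 5 (R): throw ball5 h=5 -> lands@10:L; in-air after throw: [b1@6:L b3@7:R b2@8:L b5@10:L b4@11:R]
Beat 6 (L): throw ball1 h=3 -> lands@9:R; in-air after throw: [b3@7:R b2@8:L b1@9:R b5@10:L b4@11:R]
Beat 7 (R): throw ball3 h=7 -> lands@14:L; in-air after throw: [b2@8:L b1@9:R b5@10:L b4@11:R b3@14:L]

Answer: ball2:lands@8:L ball1:lands@9:R ball5:lands@10:L ball4:lands@11:R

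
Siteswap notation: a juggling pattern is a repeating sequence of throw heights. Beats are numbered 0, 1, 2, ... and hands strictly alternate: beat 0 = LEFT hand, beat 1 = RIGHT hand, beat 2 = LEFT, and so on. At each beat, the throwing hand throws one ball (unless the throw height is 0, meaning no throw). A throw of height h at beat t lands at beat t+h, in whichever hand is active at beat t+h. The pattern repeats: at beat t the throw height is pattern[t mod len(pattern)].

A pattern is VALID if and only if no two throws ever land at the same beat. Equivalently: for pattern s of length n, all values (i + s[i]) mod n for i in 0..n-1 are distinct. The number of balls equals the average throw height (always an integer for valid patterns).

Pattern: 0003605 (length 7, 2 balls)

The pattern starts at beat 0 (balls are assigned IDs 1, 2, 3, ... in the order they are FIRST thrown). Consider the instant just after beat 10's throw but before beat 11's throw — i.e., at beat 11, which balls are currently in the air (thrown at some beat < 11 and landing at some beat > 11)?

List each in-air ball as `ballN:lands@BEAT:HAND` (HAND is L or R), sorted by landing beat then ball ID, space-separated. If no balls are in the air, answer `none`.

Answer: ball2:lands@13:R

Derivation:
Beat 3 (R): throw ball1 h=3 -> lands@6:L; in-air after throw: [b1@6:L]
Beat 4 (L): throw ball2 h=6 -> lands@10:L; in-air after throw: [b1@6:L b2@10:L]
Beat 6 (L): throw ball1 h=5 -> lands@11:R; in-air after throw: [b2@10:L b1@11:R]
Beat 10 (L): throw ball2 h=3 -> lands@13:R; in-air after throw: [b1@11:R b2@13:R]
Beat 11 (R): throw ball1 h=6 -> lands@17:R; in-air after throw: [b2@13:R b1@17:R]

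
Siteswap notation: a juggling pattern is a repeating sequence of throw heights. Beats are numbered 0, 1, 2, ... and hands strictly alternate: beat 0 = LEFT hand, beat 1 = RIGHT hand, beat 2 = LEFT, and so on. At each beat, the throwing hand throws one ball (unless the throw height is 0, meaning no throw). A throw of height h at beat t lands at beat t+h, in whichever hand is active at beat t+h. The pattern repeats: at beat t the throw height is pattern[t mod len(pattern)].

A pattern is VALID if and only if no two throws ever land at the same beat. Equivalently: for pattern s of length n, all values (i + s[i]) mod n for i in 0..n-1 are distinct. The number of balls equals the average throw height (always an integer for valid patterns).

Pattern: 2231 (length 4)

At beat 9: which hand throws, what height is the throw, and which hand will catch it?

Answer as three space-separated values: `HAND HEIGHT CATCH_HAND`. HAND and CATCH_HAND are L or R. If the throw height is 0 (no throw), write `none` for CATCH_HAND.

Answer: R 2 R

Derivation:
Beat 9: 9 mod 2 = 1, so hand = R
Throw height = pattern[9 mod 4] = pattern[1] = 2
Lands at beat 9+2=11, 11 mod 2 = 1, so catch hand = R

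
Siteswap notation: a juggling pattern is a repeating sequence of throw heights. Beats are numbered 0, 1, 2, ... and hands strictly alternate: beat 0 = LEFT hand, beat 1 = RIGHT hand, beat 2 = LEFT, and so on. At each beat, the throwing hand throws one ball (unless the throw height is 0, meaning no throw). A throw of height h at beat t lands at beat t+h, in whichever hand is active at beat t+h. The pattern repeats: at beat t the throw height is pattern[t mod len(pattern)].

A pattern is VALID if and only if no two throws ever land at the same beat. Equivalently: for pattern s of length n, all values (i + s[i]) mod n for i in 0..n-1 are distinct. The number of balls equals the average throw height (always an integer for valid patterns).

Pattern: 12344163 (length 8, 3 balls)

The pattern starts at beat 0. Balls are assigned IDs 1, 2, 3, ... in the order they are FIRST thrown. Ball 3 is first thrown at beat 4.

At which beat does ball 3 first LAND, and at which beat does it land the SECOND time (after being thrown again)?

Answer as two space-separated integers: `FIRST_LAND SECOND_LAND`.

Beat 0 (L): throw ball1 h=1 -> lands@1:R; in-air after throw: [b1@1:R]
Beat 1 (R): throw ball1 h=2 -> lands@3:R; in-air after throw: [b1@3:R]
Beat 2 (L): throw ball2 h=3 -> lands@5:R; in-air after throw: [b1@3:R b2@5:R]
Beat 3 (R): throw ball1 h=4 -> lands@7:R; in-air after throw: [b2@5:R b1@7:R]
Beat 4 (L): throw ball3 h=4 -> lands@8:L; in-air after throw: [b2@5:R b1@7:R b3@8:L]
Beat 5 (R): throw ball2 h=1 -> lands@6:L; in-air after throw: [b2@6:L b1@7:R b3@8:L]
Beat 6 (L): throw ball2 h=6 -> lands@12:L; in-air after throw: [b1@7:R b3@8:L b2@12:L]
Beat 7 (R): throw ball1 h=3 -> lands@10:L; in-air after throw: [b3@8:L b1@10:L b2@12:L]
Beat 8 (L): throw ball3 h=1 -> lands@9:R; in-air after throw: [b3@9:R b1@10:L b2@12:L]
Beat 9 (R): throw ball3 h=2 -> lands@11:R; in-air after throw: [b1@10:L b3@11:R b2@12:L]
Ball 3: thrown@4 h=4 -> first land @8; rethrown@8 h=1 -> second land @9

Answer: 8 9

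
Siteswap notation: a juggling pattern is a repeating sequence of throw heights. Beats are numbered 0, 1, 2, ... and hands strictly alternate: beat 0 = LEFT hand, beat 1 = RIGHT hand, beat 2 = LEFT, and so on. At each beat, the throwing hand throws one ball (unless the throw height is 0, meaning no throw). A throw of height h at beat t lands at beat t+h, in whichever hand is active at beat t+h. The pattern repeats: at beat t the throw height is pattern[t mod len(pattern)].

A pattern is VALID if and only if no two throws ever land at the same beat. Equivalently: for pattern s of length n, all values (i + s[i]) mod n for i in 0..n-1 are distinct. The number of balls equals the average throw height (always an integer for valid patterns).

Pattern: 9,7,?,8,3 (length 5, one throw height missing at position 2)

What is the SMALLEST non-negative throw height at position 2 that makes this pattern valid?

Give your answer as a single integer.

i=0: (0 + 9) mod 5 = 4
i=1: (1 + 7) mod 5 = 3
i=2: s[i]=? (unknown)
i=3: (3 + 8) mod 5 = 1
i=4: (4 + 3) mod 5 = 2
Known residues: [1, 2, 3, 4]; need a permutation of 0..4, so missing residue r = 0
Need (2 + s) mod 5 = 0; smallest s = (0 - 2) mod 5 = 3

Answer: 3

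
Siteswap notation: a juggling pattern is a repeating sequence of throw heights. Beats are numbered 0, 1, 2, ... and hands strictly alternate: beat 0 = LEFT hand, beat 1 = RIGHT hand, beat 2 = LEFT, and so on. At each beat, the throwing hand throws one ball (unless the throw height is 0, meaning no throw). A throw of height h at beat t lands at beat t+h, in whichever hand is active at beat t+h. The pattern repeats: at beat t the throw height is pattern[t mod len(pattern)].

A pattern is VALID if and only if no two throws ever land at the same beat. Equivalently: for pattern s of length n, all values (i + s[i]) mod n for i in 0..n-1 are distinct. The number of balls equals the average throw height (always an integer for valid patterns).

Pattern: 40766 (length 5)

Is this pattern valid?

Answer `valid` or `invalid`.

Answer: invalid

Derivation:
i=0: (i + s[i]) mod n = (0 + 4) mod 5 = 4
i=1: (i + s[i]) mod n = (1 + 0) mod 5 = 1
i=2: (i + s[i]) mod n = (2 + 7) mod 5 = 4
i=3: (i + s[i]) mod n = (3 + 6) mod 5 = 4
i=4: (i + s[i]) mod n = (4 + 6) mod 5 = 0
Residues: [4, 1, 4, 4, 0], distinct: False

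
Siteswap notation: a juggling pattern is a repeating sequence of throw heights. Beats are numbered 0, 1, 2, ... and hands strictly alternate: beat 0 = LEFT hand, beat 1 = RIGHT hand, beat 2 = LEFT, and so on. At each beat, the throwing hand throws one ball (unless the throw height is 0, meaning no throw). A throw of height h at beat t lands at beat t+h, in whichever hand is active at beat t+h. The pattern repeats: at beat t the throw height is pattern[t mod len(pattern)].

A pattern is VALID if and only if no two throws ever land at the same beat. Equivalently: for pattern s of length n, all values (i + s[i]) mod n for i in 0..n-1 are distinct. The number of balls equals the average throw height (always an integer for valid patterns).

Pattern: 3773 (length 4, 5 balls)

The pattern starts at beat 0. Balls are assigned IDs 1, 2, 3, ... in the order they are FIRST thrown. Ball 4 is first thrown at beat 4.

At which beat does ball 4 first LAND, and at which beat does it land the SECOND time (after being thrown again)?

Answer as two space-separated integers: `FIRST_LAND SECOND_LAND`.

Answer: 7 10

Derivation:
Beat 0 (L): throw ball1 h=3 -> lands@3:R; in-air after throw: [b1@3:R]
Beat 1 (R): throw ball2 h=7 -> lands@8:L; in-air after throw: [b1@3:R b2@8:L]
Beat 2 (L): throw ball3 h=7 -> lands@9:R; in-air after throw: [b1@3:R b2@8:L b3@9:R]
Beat 3 (R): throw ball1 h=3 -> lands@6:L; in-air after throw: [b1@6:L b2@8:L b3@9:R]
Beat 4 (L): throw ball4 h=3 -> lands@7:R; in-air after throw: [b1@6:L b4@7:R b2@8:L b3@9:R]
Beat 5 (R): throw ball5 h=7 -> lands@12:L; in-air after throw: [b1@6:L b4@7:R b2@8:L b3@9:R b5@12:L]
Beat 6 (L): throw ball1 h=7 -> lands@13:R; in-air after throw: [b4@7:R b2@8:L b3@9:R b5@12:L b1@13:R]
Beat 7 (R): throw ball4 h=3 -> lands@10:L; in-air after throw: [b2@8:L b3@9:R b4@10:L b5@12:L b1@13:R]
Beat 8 (L): throw ball2 h=3 -> lands@11:R; in-air after throw: [b3@9:R b4@10:L b2@11:R b5@12:L b1@13:R]
Beat 9 (R): throw ball3 h=7 -> lands@16:L; in-air after throw: [b4@10:L b2@11:R b5@12:L b1@13:R b3@16:L]
Beat 10 (L): throw ball4 h=7 -> lands@17:R; in-air after throw: [b2@11:R b5@12:L b1@13:R b3@16:L b4@17:R]
Ball 4: thrown@4 h=3 -> first land @7; rethrown@7 h=3 -> second land @10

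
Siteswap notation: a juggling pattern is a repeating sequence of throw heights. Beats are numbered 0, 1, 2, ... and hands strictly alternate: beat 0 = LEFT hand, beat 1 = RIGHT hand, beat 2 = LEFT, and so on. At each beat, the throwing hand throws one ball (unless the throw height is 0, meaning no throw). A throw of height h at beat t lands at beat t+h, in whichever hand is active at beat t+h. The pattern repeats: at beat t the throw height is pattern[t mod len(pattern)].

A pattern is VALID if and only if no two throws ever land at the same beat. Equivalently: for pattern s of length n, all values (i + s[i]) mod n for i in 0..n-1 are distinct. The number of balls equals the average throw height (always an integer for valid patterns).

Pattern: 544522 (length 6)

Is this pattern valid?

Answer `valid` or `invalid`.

i=0: (i + s[i]) mod n = (0 + 5) mod 6 = 5
i=1: (i + s[i]) mod n = (1 + 4) mod 6 = 5
i=2: (i + s[i]) mod n = (2 + 4) mod 6 = 0
i=3: (i + s[i]) mod n = (3 + 5) mod 6 = 2
i=4: (i + s[i]) mod n = (4 + 2) mod 6 = 0
i=5: (i + s[i]) mod n = (5 + 2) mod 6 = 1
Residues: [5, 5, 0, 2, 0, 1], distinct: False

Answer: invalid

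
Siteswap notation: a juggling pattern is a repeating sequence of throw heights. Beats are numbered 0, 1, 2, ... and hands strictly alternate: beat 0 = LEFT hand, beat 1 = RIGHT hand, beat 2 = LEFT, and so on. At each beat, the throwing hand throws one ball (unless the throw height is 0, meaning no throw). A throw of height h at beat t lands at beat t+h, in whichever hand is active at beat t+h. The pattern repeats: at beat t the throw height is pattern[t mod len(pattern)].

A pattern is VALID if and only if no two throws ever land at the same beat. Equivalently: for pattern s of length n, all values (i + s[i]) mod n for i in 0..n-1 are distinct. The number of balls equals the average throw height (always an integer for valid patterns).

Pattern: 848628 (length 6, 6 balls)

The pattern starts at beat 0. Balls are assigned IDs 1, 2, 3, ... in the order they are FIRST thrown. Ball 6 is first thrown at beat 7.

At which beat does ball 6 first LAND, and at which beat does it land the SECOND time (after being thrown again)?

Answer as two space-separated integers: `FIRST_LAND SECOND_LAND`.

Answer: 11 19

Derivation:
Beat 0 (L): throw ball1 h=8 -> lands@8:L; in-air after throw: [b1@8:L]
Beat 1 (R): throw ball2 h=4 -> lands@5:R; in-air after throw: [b2@5:R b1@8:L]
Beat 2 (L): throw ball3 h=8 -> lands@10:L; in-air after throw: [b2@5:R b1@8:L b3@10:L]
Beat 3 (R): throw ball4 h=6 -> lands@9:R; in-air after throw: [b2@5:R b1@8:L b4@9:R b3@10:L]
Beat 4 (L): throw ball5 h=2 -> lands@6:L; in-air after throw: [b2@5:R b5@6:L b1@8:L b4@9:R b3@10:L]
Beat 5 (R): throw ball2 h=8 -> lands@13:R; in-air after throw: [b5@6:L b1@8:L b4@9:R b3@10:L b2@13:R]
Beat 6 (L): throw ball5 h=8 -> lands@14:L; in-air after throw: [b1@8:L b4@9:R b3@10:L b2@13:R b5@14:L]
Beat 7 (R): throw ball6 h=4 -> lands@11:R; in-air after throw: [b1@8:L b4@9:R b3@10:L b6@11:R b2@13:R b5@14:L]
Beat 8 (L): throw ball1 h=8 -> lands@16:L; in-air after throw: [b4@9:R b3@10:L b6@11:R b2@13:R b5@14:L b1@16:L]
Beat 9 (R): throw ball4 h=6 -> lands@15:R; in-air after throw: [b3@10:L b6@11:R b2@13:R b5@14:L b4@15:R b1@16:L]
Beat 10 (L): throw ball3 h=2 -> lands@12:L; in-air after throw: [b6@11:R b3@12:L b2@13:R b5@14:L b4@15:R b1@16:L]
Beat 11 (R): throw ball6 h=8 -> lands@19:R; in-air after throw: [b3@12:L b2@13:R b5@14:L b4@15:R b1@16:L b6@19:R]
Beat 12 (L): throw ball3 h=8 -> lands@20:L; in-air after throw: [b2@13:R b5@14:L b4@15:R b1@16:L b6@19:R b3@20:L]
Beat 13 (R): throw ball2 h=4 -> lands@17:R; in-air after throw: [b5@14:L b4@15:R b1@16:L b2@17:R b6@19:R b3@20:L]
Beat 14 (L): throw ball5 h=8 -> lands@22:L; in-air after throw: [b4@15:R b1@16:L b2@17:R b6@19:R b3@20:L b5@22:L]
Beat 15 (R): throw ball4 h=6 -> lands@21:R; in-air after throw: [b1@16:L b2@17:R b6@19:R b3@20:L b4@21:R b5@22:L]
Beat 16 (L): throw ball1 h=2 -> lands@18:L; in-air after throw: [b2@17:R b1@18:L b6@19:R b3@20:L b4@21:R b5@22:L]
Beat 17 (R): throw ball2 h=8 -> lands@25:R; in-air after throw: [b1@18:L b6@19:R b3@20:L b4@21:R b5@22:L b2@25:R]
Beat 18 (L): throw ball1 h=8 -> lands@26:L; in-air after throw: [b6@19:R b3@20:L b4@21:R b5@22:L b2@25:R b1@26:L]
Beat 19 (R): throw ball6 h=4 -> lands@23:R; in-air after throw: [b3@20:L b4@21:R b5@22:L b6@23:R b2@25:R b1@26:L]
Ball 6: thrown@7 h=4 -> first land @11; rethrown@11 h=8 -> second land @19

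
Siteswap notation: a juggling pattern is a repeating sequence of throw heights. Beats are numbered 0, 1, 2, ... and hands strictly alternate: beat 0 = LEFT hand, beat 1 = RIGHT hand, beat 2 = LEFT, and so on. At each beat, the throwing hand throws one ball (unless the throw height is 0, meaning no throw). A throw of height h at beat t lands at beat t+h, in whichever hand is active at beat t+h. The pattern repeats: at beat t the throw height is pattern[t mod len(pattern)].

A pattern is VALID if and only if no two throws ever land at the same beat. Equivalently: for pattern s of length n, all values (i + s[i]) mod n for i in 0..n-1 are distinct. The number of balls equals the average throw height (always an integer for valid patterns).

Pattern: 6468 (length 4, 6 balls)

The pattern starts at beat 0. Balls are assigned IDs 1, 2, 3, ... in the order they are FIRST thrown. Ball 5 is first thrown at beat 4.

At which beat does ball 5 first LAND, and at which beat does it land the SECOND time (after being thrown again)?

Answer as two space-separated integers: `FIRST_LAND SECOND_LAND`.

Answer: 10 16

Derivation:
Beat 0 (L): throw ball1 h=6 -> lands@6:L; in-air after throw: [b1@6:L]
Beat 1 (R): throw ball2 h=4 -> lands@5:R; in-air after throw: [b2@5:R b1@6:L]
Beat 2 (L): throw ball3 h=6 -> lands@8:L; in-air after throw: [b2@5:R b1@6:L b3@8:L]
Beat 3 (R): throw ball4 h=8 -> lands@11:R; in-air after throw: [b2@5:R b1@6:L b3@8:L b4@11:R]
Beat 4 (L): throw ball5 h=6 -> lands@10:L; in-air after throw: [b2@5:R b1@6:L b3@8:L b5@10:L b4@11:R]
Beat 5 (R): throw ball2 h=4 -> lands@9:R; in-air after throw: [b1@6:L b3@8:L b2@9:R b5@10:L b4@11:R]
Beat 6 (L): throw ball1 h=6 -> lands@12:L; in-air after throw: [b3@8:L b2@9:R b5@10:L b4@11:R b1@12:L]
Beat 7 (R): throw ball6 h=8 -> lands@15:R; in-air after throw: [b3@8:L b2@9:R b5@10:L b4@11:R b1@12:L b6@15:R]
Beat 8 (L): throw ball3 h=6 -> lands@14:L; in-air after throw: [b2@9:R b5@10:L b4@11:R b1@12:L b3@14:L b6@15:R]
Beat 9 (R): throw ball2 h=4 -> lands@13:R; in-air after throw: [b5@10:L b4@11:R b1@12:L b2@13:R b3@14:L b6@15:R]
Beat 10 (L): throw ball5 h=6 -> lands@16:L; in-air after throw: [b4@11:R b1@12:L b2@13:R b3@14:L b6@15:R b5@16:L]
Beat 11 (R): throw ball4 h=8 -> lands@19:R; in-air after throw: [b1@12:L b2@13:R b3@14:L b6@15:R b5@16:L b4@19:R]
Beat 12 (L): throw ball1 h=6 -> lands@18:L; in-air after throw: [b2@13:R b3@14:L b6@15:R b5@16:L b1@18:L b4@19:R]
Beat 13 (R): throw ball2 h=4 -> lands@17:R; in-air after throw: [b3@14:L b6@15:R b5@16:L b2@17:R b1@18:L b4@19:R]
Beat 14 (L): throw ball3 h=6 -> lands@20:L; in-air after throw: [b6@15:R b5@16:L b2@17:R b1@18:L b4@19:R b3@20:L]
Beat 15 (R): throw ball6 h=8 -> lands@23:R; in-air after throw: [b5@16:L b2@17:R b1@18:L b4@19:R b3@20:L b6@23:R]
Beat 16 (L): throw ball5 h=6 -> lands@22:L; in-air after throw: [b2@17:R b1@18:L b4@19:R b3@20:L b5@22:L b6@23:R]
Ball 5: thrown@4 h=6 -> first land @10; rethrown@10 h=6 -> second land @16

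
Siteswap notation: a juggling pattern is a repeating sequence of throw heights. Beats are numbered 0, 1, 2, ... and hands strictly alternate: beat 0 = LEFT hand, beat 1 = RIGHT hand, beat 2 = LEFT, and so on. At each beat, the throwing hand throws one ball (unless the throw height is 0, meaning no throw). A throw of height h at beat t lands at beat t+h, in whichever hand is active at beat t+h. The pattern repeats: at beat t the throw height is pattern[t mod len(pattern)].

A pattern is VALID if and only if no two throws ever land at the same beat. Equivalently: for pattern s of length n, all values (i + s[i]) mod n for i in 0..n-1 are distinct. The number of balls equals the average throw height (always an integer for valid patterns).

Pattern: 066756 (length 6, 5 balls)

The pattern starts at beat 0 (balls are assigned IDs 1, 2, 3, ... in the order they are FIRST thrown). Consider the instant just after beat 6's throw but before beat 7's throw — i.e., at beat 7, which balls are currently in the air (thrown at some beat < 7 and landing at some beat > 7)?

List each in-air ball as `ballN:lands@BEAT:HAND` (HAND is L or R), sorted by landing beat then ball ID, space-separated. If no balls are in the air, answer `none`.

Answer: ball2:lands@8:L ball4:lands@9:R ball3:lands@10:L ball5:lands@11:R

Derivation:
Beat 1 (R): throw ball1 h=6 -> lands@7:R; in-air after throw: [b1@7:R]
Beat 2 (L): throw ball2 h=6 -> lands@8:L; in-air after throw: [b1@7:R b2@8:L]
Beat 3 (R): throw ball3 h=7 -> lands@10:L; in-air after throw: [b1@7:R b2@8:L b3@10:L]
Beat 4 (L): throw ball4 h=5 -> lands@9:R; in-air after throw: [b1@7:R b2@8:L b4@9:R b3@10:L]
Beat 5 (R): throw ball5 h=6 -> lands@11:R; in-air after throw: [b1@7:R b2@8:L b4@9:R b3@10:L b5@11:R]
Beat 7 (R): throw ball1 h=6 -> lands@13:R; in-air after throw: [b2@8:L b4@9:R b3@10:L b5@11:R b1@13:R]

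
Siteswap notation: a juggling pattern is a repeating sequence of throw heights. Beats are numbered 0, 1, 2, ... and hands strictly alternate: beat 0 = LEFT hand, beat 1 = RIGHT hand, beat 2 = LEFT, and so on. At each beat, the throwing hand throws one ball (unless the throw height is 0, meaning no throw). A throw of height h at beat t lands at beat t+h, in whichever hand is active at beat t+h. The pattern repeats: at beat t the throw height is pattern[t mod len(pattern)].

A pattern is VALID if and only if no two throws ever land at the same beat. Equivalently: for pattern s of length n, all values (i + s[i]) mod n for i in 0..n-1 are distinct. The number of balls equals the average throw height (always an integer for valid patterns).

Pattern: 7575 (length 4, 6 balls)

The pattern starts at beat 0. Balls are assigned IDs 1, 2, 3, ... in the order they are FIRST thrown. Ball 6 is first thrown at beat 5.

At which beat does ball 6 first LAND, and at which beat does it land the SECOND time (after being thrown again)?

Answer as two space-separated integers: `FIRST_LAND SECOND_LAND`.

Beat 0 (L): throw ball1 h=7 -> lands@7:R; in-air after throw: [b1@7:R]
Beat 1 (R): throw ball2 h=5 -> lands@6:L; in-air after throw: [b2@6:L b1@7:R]
Beat 2 (L): throw ball3 h=7 -> lands@9:R; in-air after throw: [b2@6:L b1@7:R b3@9:R]
Beat 3 (R): throw ball4 h=5 -> lands@8:L; in-air after throw: [b2@6:L b1@7:R b4@8:L b3@9:R]
Beat 4 (L): throw ball5 h=7 -> lands@11:R; in-air after throw: [b2@6:L b1@7:R b4@8:L b3@9:R b5@11:R]
Beat 5 (R): throw ball6 h=5 -> lands@10:L; in-air after throw: [b2@6:L b1@7:R b4@8:L b3@9:R b6@10:L b5@11:R]
Beat 6 (L): throw ball2 h=7 -> lands@13:R; in-air after throw: [b1@7:R b4@8:L b3@9:R b6@10:L b5@11:R b2@13:R]
Beat 7 (R): throw ball1 h=5 -> lands@12:L; in-air after throw: [b4@8:L b3@9:R b6@10:L b5@11:R b1@12:L b2@13:R]
Beat 8 (L): throw ball4 h=7 -> lands@15:R; in-air after throw: [b3@9:R b6@10:L b5@11:R b1@12:L b2@13:R b4@15:R]
Beat 9 (R): throw ball3 h=5 -> lands@14:L; in-air after throw: [b6@10:L b5@11:R b1@12:L b2@13:R b3@14:L b4@15:R]
Beat 10 (L): throw ball6 h=7 -> lands@17:R; in-air after throw: [b5@11:R b1@12:L b2@13:R b3@14:L b4@15:R b6@17:R]
Beat 11 (R): throw ball5 h=5 -> lands@16:L; in-air after throw: [b1@12:L b2@13:R b3@14:L b4@15:R b5@16:L b6@17:R]
Beat 12 (L): throw ball1 h=7 -> lands@19:R; in-air after throw: [b2@13:R b3@14:L b4@15:R b5@16:L b6@17:R b1@19:R]
Beat 13 (R): throw ball2 h=5 -> lands@18:L; in-air after throw: [b3@14:L b4@15:R b5@16:L b6@17:R b2@18:L b1@19:R]
Beat 14 (L): throw ball3 h=7 -> lands@21:R; in-air after throw: [b4@15:R b5@16:L b6@17:R b2@18:L b1@19:R b3@21:R]
Beat 15 (R): throw ball4 h=5 -> lands@20:L; in-air after throw: [b5@16:L b6@17:R b2@18:L b1@19:R b4@20:L b3@21:R]
Beat 16 (L): throw ball5 h=7 -> lands@23:R; in-air after throw: [b6@17:R b2@18:L b1@19:R b4@20:L b3@21:R b5@23:R]
Beat 17 (R): throw ball6 h=5 -> lands@22:L; in-air after throw: [b2@18:L b1@19:R b4@20:L b3@21:R b6@22:L b5@23:R]
Ball 6: thrown@5 h=5 -> first land @10; rethrown@10 h=7 -> second land @17

Answer: 10 17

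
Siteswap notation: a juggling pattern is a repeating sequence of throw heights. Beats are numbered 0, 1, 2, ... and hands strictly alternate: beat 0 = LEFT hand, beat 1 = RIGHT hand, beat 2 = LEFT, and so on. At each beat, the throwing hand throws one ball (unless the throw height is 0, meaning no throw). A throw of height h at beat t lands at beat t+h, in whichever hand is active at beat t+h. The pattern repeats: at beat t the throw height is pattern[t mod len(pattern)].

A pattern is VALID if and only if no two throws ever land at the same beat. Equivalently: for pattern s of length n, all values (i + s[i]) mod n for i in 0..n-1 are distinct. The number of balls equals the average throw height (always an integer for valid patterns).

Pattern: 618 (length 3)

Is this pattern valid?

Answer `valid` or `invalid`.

Answer: valid

Derivation:
i=0: (i + s[i]) mod n = (0 + 6) mod 3 = 0
i=1: (i + s[i]) mod n = (1 + 1) mod 3 = 2
i=2: (i + s[i]) mod n = (2 + 8) mod 3 = 1
Residues: [0, 2, 1], distinct: True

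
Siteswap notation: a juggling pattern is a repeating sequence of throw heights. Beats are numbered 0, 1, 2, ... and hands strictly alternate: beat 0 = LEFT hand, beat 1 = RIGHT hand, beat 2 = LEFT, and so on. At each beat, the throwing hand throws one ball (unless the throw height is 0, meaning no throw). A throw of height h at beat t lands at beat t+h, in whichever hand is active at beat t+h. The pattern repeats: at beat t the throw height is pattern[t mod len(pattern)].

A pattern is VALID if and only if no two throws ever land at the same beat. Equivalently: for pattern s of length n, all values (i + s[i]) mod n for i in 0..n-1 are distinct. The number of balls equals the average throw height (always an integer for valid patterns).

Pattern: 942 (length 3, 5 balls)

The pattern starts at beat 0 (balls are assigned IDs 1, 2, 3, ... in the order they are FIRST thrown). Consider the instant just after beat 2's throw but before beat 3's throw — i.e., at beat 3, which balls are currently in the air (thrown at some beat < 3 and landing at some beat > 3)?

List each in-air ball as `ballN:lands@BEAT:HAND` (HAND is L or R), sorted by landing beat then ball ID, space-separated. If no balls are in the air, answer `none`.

Beat 0 (L): throw ball1 h=9 -> lands@9:R; in-air after throw: [b1@9:R]
Beat 1 (R): throw ball2 h=4 -> lands@5:R; in-air after throw: [b2@5:R b1@9:R]
Beat 2 (L): throw ball3 h=2 -> lands@4:L; in-air after throw: [b3@4:L b2@5:R b1@9:R]
Beat 3 (R): throw ball4 h=9 -> lands@12:L; in-air after throw: [b3@4:L b2@5:R b1@9:R b4@12:L]

Answer: ball3:lands@4:L ball2:lands@5:R ball1:lands@9:R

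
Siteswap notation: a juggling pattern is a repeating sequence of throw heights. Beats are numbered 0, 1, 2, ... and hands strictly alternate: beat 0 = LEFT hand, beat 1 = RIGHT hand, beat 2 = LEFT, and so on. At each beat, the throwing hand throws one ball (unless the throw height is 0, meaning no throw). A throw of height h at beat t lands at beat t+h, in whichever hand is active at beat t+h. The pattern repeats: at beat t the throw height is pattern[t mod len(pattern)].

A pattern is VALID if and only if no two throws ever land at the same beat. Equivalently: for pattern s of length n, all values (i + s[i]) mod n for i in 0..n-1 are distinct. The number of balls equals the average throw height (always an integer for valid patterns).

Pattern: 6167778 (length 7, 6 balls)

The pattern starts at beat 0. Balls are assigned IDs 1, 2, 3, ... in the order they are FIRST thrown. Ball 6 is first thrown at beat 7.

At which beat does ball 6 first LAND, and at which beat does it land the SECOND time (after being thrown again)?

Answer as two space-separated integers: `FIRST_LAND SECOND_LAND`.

Beat 0 (L): throw ball1 h=6 -> lands@6:L; in-air after throw: [b1@6:L]
Beat 1 (R): throw ball2 h=1 -> lands@2:L; in-air after throw: [b2@2:L b1@6:L]
Beat 2 (L): throw ball2 h=6 -> lands@8:L; in-air after throw: [b1@6:L b2@8:L]
Beat 3 (R): throw ball3 h=7 -> lands@10:L; in-air after throw: [b1@6:L b2@8:L b3@10:L]
Beat 4 (L): throw ball4 h=7 -> lands@11:R; in-air after throw: [b1@6:L b2@8:L b3@10:L b4@11:R]
Beat 5 (R): throw ball5 h=7 -> lands@12:L; in-air after throw: [b1@6:L b2@8:L b3@10:L b4@11:R b5@12:L]
Beat 6 (L): throw ball1 h=8 -> lands@14:L; in-air after throw: [b2@8:L b3@10:L b4@11:R b5@12:L b1@14:L]
Beat 7 (R): throw ball6 h=6 -> lands@13:R; in-air after throw: [b2@8:L b3@10:L b4@11:R b5@12:L b6@13:R b1@14:L]
Beat 8 (L): throw ball2 h=1 -> lands@9:R; in-air after throw: [b2@9:R b3@10:L b4@11:R b5@12:L b6@13:R b1@14:L]
Beat 9 (R): throw ball2 h=6 -> lands@15:R; in-air after throw: [b3@10:L b4@11:R b5@12:L b6@13:R b1@14:L b2@15:R]
Beat 10 (L): throw ball3 h=7 -> lands@17:R; in-air after throw: [b4@11:R b5@12:L b6@13:R b1@14:L b2@15:R b3@17:R]
Beat 11 (R): throw ball4 h=7 -> lands@18:L; in-air after throw: [b5@12:L b6@13:R b1@14:L b2@15:R b3@17:R b4@18:L]
Beat 12 (L): throw ball5 h=7 -> lands@19:R; in-air after throw: [b6@13:R b1@14:L b2@15:R b3@17:R b4@18:L b5@19:R]
Beat 13 (R): throw ball6 h=8 -> lands@21:R; in-air after throw: [b1@14:L b2@15:R b3@17:R b4@18:L b5@19:R b6@21:R]
Ball 6: thrown@7 h=6 -> first land @13; rethrown@13 h=8 -> second land @21

Answer: 13 21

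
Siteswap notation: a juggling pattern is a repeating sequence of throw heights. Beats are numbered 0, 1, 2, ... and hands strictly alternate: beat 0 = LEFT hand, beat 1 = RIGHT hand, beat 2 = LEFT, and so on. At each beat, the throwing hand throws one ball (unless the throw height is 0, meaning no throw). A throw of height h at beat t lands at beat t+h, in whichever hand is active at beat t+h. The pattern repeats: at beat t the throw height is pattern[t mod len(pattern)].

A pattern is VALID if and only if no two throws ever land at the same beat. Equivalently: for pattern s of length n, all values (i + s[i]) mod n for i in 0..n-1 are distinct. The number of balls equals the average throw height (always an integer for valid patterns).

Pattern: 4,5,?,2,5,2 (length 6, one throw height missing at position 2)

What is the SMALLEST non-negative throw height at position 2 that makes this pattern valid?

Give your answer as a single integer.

i=0: (0 + 4) mod 6 = 4
i=1: (1 + 5) mod 6 = 0
i=2: s[i]=? (unknown)
i=3: (3 + 2) mod 6 = 5
i=4: (4 + 5) mod 6 = 3
i=5: (5 + 2) mod 6 = 1
Known residues: [0, 1, 3, 4, 5]; need a permutation of 0..5, so missing residue r = 2
Need (2 + s) mod 6 = 2; smallest s = (2 - 2) mod 6 = 0

Answer: 0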